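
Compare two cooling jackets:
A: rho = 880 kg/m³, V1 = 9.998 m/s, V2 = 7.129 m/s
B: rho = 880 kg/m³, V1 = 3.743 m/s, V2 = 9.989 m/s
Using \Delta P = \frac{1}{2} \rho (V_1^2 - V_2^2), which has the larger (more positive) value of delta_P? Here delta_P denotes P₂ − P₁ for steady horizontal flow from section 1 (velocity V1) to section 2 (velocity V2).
delta_P(A) = 21.62 kPa, delta_P(B) = -37.74 kPa. Answer: A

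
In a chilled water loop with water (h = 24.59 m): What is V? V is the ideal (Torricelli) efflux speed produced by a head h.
Formula: V = \sqrt{2 g h}
V = √(2·9.81·24.59) = 21.96 m/s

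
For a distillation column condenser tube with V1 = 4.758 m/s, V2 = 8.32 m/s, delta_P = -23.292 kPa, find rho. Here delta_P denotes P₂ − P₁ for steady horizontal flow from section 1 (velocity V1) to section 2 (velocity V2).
Formula: \Delta P = \frac{1}{2} \rho (V_1^2 - V_2^2)
Substituting knowns: -23.292 = 0.5·rho·(4.758² − 8.32²)/1000
Solving for rho: rho = 2·(-23.292·1000)/(4.758² − 8.32²) = 1000 kg/m³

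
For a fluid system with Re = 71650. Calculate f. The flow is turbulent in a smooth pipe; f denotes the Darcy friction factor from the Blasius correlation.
Formula: f = \frac{0.316}{Re^{0.25}}
f = 0.316/71650^0.25 = 0.01931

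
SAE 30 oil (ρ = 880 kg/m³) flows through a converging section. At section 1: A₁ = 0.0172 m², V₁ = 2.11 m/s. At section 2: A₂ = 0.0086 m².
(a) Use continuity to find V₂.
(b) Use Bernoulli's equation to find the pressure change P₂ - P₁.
(a) Continuity: A₁V₁=A₂V₂ -> V₂=A₁V₁/A₂=0.0172*2.11/0.0086=4.22 m/s
(b) Bernoulli: P₂-P₁=0.5*rho*(V₁^2-V₂^2)/1000=0.5*880*(2.11^2-4.22^2)/1000=-5.877 kPa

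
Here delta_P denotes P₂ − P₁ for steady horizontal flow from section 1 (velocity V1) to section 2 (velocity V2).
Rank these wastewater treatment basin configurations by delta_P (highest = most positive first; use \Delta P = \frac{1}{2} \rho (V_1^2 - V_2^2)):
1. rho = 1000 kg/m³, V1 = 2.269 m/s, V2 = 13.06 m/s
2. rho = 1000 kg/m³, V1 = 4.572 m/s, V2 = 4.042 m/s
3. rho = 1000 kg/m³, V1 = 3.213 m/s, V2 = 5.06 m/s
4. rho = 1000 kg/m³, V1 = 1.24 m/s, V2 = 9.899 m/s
Case 1: delta_P = -82.71 kPa
Case 2: delta_P = 2.283 kPa
Case 3: delta_P = -7.64 kPa
Case 4: delta_P = -48.23 kPa
Ranking (highest first): 2, 3, 4, 1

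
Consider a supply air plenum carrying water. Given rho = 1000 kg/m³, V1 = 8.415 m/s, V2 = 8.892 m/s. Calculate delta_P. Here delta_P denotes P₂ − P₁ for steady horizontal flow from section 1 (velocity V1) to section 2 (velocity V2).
Formula: \Delta P = \frac{1}{2} \rho (V_1^2 - V_2^2)
delta_P = 0.5·1000·(8.415² − 8.892²)/1000 = -4.128 kPa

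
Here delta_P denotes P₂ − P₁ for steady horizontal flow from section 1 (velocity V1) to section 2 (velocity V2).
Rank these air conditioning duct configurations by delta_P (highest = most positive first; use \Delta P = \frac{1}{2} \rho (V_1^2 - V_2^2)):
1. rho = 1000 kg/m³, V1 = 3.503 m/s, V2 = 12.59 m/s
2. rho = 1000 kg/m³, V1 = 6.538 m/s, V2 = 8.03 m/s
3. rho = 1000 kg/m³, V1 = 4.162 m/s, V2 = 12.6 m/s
Case 1: delta_P = -73.12 kPa
Case 2: delta_P = -10.87 kPa
Case 3: delta_P = -70.72 kPa
Ranking (highest first): 2, 3, 1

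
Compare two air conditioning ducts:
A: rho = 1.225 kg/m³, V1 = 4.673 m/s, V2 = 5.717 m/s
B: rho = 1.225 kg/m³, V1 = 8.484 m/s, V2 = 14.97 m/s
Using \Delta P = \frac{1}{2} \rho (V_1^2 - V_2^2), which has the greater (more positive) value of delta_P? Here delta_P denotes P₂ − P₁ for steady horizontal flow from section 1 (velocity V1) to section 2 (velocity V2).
delta_P(A) = -0.006644 kPa, delta_P(B) = -0.09318 kPa. Answer: A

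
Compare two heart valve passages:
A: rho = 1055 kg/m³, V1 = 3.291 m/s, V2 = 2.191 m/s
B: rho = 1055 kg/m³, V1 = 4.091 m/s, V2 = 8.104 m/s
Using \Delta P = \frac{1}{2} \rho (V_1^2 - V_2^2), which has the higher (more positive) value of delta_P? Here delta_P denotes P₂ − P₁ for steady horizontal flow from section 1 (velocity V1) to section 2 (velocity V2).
delta_P(A) = 3.181 kPa, delta_P(B) = -25.82 kPa. Answer: A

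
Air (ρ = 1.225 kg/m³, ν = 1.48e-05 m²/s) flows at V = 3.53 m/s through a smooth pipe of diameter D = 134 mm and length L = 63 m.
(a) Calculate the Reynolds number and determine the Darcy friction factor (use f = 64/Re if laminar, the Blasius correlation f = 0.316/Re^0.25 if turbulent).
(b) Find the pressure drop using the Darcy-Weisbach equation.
(a) Re = V·D/ν = 3.53·0.134/1.48e-05 = 31961 → turbulent (Re > 4000); f = 0.316/Re^0.25 = 0.316/31961^0.25 = 0.023634
(b) Darcy-Weisbach: ΔP = f·(L/D)·½ρV²/1000 = 0.023634·(63/0.134)·½·1.225·3.53²/1000 = 0.08481 kPa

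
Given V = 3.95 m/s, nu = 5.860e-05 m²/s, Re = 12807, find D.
Formula: Re = \frac{V D}{\nu}
Substituting knowns: 12807 = 3.95·D/5.860e-05
Solving for D: D = 12807·5.860e-05/3.95 = 0.19 m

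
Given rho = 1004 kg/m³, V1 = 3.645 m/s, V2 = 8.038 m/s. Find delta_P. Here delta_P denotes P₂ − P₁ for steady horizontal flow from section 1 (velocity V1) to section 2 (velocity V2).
Formula: \Delta P = \frac{1}{2} \rho (V_1^2 - V_2^2)
delta_P = 0.5·1004·(3.645² − 8.038²)/1000 = -25.76 kPa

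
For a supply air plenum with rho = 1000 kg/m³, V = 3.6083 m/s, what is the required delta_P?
Formula: V = \sqrt{\frac{2 \Delta P}{\rho}}
Substituting knowns: 3.6083 = √(2·(delta_P·1000)/1000)
Solving for delta_P: delta_P = 3.6083²·1000/2/1000 = 6.51 kPa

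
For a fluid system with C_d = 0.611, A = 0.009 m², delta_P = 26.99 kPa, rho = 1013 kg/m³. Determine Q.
Formula: Q = C_d A \sqrt{\frac{2 \Delta P}{\rho}}
Q = 0.611·0.009·√(2·(26.99·1000)/1013)·1000 = 40.14 L/s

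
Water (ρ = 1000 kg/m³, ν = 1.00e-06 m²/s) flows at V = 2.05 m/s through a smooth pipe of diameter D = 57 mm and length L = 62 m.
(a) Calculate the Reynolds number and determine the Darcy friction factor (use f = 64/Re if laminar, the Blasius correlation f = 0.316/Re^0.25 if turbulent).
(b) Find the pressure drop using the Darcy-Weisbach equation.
(a) Re = V·D/ν = 2.05·0.057/1.00e-06 = 116850 → turbulent (Re > 4000); f = 0.316/Re^0.25 = 0.316/116850^0.25 = 0.017091 (Blasius is strictly valid for Re ≲ 1e5; used here as the smooth-pipe estimate the problem specifies)
(b) Darcy-Weisbach: ΔP = f·(L/D)·½ρV²/1000 = 0.017091·(62/0.057)·½·1000·2.05²/1000 = 39.06 kPa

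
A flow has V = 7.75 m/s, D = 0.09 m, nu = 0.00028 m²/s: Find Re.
Formula: Re = \frac{V D}{\nu}
Re = 7.75·0.09/0.00028 = 2491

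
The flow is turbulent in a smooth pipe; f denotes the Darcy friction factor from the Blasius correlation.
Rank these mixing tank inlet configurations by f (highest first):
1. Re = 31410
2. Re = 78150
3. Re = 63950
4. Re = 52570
Case 1: f = 0.02374
Case 2: f = 0.0189
Case 3: f = 0.01987
Case 4: f = 0.02087
Ranking (highest first): 1, 4, 3, 2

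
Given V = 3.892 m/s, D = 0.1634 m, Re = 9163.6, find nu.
Formula: Re = \frac{V D}{\nu}
Substituting knowns: 9163.6 = 3.892·0.1634/nu
Solving for nu: nu = 3.892·0.1634/9163.6 = 6.940e-05 m²/s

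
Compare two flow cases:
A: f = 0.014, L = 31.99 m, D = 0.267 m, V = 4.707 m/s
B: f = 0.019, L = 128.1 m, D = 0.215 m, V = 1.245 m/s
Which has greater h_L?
h_L(A) = 1.894 m, h_L(B) = 0.8943 m. Answer: A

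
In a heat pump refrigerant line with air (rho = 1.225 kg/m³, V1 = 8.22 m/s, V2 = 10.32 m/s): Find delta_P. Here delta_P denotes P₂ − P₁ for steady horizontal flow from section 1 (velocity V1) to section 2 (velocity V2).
Formula: \Delta P = \frac{1}{2} \rho (V_1^2 - V_2^2)
delta_P = 0.5·1.225·(8.22² − 10.32²)/1000 = -0.02385 kPa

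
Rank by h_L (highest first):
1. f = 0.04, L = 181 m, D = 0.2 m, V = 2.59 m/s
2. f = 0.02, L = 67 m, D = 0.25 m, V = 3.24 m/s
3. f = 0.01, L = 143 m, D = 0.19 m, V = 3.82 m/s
Case 1: h_L = 12.38 m
Case 2: h_L = 2.868 m
Case 3: h_L = 5.598 m
Ranking (highest first): 1, 3, 2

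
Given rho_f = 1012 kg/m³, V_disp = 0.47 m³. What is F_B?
Formula: F_B = \rho_f g V_{disp}
F_B = 1012·9.81·0.47 = 4666 N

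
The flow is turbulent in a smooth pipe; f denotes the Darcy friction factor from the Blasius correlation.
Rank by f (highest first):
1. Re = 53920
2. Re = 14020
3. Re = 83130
Case 1: f = 0.02074
Case 2: f = 0.02904
Case 3: f = 0.01861
Ranking (highest first): 2, 1, 3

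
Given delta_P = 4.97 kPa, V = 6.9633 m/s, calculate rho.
Formula: V = \sqrt{\frac{2 \Delta P}{\rho}}
Substituting knowns: 6.9633 = √(2·(4.97·1000)/rho)
Solving for rho: rho = 2·(4.97·1000)/6.9633² = 205 kg/m³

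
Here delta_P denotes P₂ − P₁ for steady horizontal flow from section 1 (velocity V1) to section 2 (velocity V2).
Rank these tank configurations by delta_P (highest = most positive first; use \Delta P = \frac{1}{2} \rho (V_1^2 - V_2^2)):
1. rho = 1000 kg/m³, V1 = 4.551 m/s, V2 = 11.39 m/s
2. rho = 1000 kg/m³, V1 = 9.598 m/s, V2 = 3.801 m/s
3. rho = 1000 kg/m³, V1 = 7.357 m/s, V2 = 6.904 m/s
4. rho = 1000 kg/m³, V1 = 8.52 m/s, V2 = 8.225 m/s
Case 1: delta_P = -54.51 kPa
Case 2: delta_P = 38.84 kPa
Case 3: delta_P = 3.23 kPa
Case 4: delta_P = 2.47 kPa
Ranking (highest first): 2, 3, 4, 1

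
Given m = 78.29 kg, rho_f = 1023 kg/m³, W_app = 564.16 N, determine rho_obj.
Formula: W_{app} = mg\left(1 - \frac{\rho_f}{\rho_{obj}}\right)
Substituting knowns: 564.16 = 78.29·9.81·(1 − 1023/rho_obj)
Solving for rho_obj: rho_obj = 1023/(1 − 564.16/(78.29·9.81)) = 3854 kg/m³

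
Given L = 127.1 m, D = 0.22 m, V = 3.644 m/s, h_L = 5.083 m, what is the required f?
Formula: h_L = f \frac{L}{D} \frac{V^2}{2g}
Substituting knowns: 5.083 = f·(127.1/0.22)·3.644²/(2·9.81)
Solving for f: f = 5.083·2·9.81/((127.1/0.22)·3.644²) = 0.013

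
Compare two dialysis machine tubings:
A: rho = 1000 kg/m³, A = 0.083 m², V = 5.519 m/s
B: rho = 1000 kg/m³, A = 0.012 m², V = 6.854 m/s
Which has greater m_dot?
m_dot(A) = 458.1 kg/s, m_dot(B) = 82.25 kg/s. Answer: A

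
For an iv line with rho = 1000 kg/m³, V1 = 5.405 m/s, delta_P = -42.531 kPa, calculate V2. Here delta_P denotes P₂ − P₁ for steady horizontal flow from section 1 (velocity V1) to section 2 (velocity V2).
Formula: \Delta P = \frac{1}{2} \rho (V_1^2 - V_2^2)
Substituting knowns: -42.531 = 0.5·1000·(5.405² − V2²)/1000
Solving for V2: V2 = √(5.405² − 2·(-42.531·1000)/1000) = 10.69 m/s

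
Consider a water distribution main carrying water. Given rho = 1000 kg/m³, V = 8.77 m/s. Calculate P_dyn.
Formula: P_{dyn} = \frac{1}{2} \rho V^2
P_dyn = 0.5·1000·8.77²/1000 = 38.46 kPa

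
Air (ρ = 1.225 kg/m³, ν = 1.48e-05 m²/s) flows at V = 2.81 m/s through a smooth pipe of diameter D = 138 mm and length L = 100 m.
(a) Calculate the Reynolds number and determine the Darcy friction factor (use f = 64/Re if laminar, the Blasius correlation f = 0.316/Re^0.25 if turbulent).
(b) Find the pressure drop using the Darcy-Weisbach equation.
(a) Re = V·D/ν = 2.81·0.138/1.48e-05 = 26201 → turbulent (Re > 4000); f = 0.316/Re^0.25 = 0.316/26201^0.25 = 0.024837
(b) Darcy-Weisbach: ΔP = f·(L/D)·½ρV²/1000 = 0.024837·(100/0.138)·½·1.225·2.81²/1000 = 0.08704 kPa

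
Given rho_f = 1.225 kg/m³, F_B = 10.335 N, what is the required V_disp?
Formula: F_B = \rho_f g V_{disp}
Substituting knowns: 10.335 = 1.225·9.81·V_disp
Solving for V_disp: V_disp = 10.335/(1.225·9.81) = 0.86 m³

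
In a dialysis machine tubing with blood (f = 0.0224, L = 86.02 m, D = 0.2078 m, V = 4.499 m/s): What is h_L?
Formula: h_L = f \frac{L}{D} \frac{V^2}{2g}
h_L = 0.0224·(86.02/0.2078)·4.499²/(2·9.81) = 9.566 m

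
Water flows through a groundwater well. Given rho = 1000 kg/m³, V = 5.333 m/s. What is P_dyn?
Formula: P_{dyn} = \frac{1}{2} \rho V^2
P_dyn = 0.5·1000·5.333²/1000 = 14.22 kPa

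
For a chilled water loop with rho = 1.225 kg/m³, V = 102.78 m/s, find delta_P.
Formula: V = \sqrt{\frac{2 \Delta P}{\rho}}
Substituting knowns: 102.78 = √(2·(delta_P·1000)/1.225)
Solving for delta_P: delta_P = 102.78²·1.225/2/1000 = 6.47 kPa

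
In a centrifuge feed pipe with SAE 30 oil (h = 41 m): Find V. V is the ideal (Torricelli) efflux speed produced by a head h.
Formula: V = \sqrt{2 g h}
V = √(2·9.81·41) = 28.36 m/s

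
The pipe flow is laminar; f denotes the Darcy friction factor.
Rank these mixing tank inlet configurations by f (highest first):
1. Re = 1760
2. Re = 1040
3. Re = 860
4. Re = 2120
Case 1: f = 0.03636
Case 2: f = 0.06154
Case 3: f = 0.07442
Case 4: f = 0.03019
Ranking (highest first): 3, 2, 1, 4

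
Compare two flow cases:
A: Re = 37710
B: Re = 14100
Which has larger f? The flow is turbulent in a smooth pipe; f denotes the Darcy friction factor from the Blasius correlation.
f(A) = 0.02268, f(B) = 0.029. Answer: B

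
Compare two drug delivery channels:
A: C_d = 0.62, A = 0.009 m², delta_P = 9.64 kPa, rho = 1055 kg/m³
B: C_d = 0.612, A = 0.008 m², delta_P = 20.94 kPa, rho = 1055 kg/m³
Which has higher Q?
Q(A) = 23.85 L/s, Q(B) = 30.85 L/s. Answer: B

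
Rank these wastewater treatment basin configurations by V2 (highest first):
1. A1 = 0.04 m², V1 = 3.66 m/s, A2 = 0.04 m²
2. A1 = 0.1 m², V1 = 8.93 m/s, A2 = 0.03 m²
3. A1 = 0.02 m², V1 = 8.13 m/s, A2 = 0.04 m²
Case 1: V2 = 3.66 m/s
Case 2: V2 = 29.77 m/s
Case 3: V2 = 4.065 m/s
Ranking (highest first): 2, 3, 1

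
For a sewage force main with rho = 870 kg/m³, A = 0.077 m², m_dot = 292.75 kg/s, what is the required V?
Formula: \dot{m} = \rho A V
Substituting knowns: 292.75 = 870·0.077·V
Solving for V: V = 292.75/(870·0.077) = 4.37 m/s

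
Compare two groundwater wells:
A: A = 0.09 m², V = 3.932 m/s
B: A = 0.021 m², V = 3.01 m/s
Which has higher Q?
Q(A) = 353.9 L/s, Q(B) = 63.21 L/s. Answer: A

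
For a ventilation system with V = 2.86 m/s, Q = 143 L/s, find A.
Formula: Q = A V
Substituting knowns: 143 = A·2.86·1000
Solving for A: A = (143/1000)/2.86 = 0.05 m²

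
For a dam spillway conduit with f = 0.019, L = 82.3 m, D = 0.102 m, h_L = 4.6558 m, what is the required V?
Formula: h_L = f \frac{L}{D} \frac{V^2}{2g}
Substituting knowns: 4.6558 = 0.019·(82.3/0.102)·V²/(2·9.81)
Solving for V: V = √(4.6558·2·9.81/(0.019·(82.3/0.102))) = 2.441 m/s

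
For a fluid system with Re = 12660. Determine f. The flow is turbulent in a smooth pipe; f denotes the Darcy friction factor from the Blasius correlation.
Formula: f = \frac{0.316}{Re^{0.25}}
f = 0.316/12660^0.25 = 0.02979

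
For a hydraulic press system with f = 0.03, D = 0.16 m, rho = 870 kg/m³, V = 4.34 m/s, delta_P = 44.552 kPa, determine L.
Formula: \Delta P = f \frac{L}{D} \frac{\rho V^2}{2}
Substituting knowns: 44.552 = 0.03·(L/0.16)·0.5·870·4.34²/1000
Solving for L: L = (44.552·1000)·0.16/(0.03·0.5·870·4.34²) = 29 m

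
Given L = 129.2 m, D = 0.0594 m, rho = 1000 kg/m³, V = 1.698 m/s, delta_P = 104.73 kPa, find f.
Formula: \Delta P = f \frac{L}{D} \frac{\rho V^2}{2}
Substituting knowns: 104.73 = f·(129.2/0.0594)·0.5·1000·1.698²/1000
Solving for f: f = (104.73·1000)/((129.2/0.0594)·0.5·1000·1.698²) = 0.0334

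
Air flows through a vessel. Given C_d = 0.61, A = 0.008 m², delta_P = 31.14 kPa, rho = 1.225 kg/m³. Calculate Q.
Formula: Q = C_d A \sqrt{\frac{2 \Delta P}{\rho}}
Q = 0.61·0.008·√(2·(31.14·1000)/1.225)·1000 = 1100 L/s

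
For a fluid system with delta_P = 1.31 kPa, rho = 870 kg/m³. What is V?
Formula: V = \sqrt{\frac{2 \Delta P}{\rho}}
V = √(2·(1.31·1000)/870) = 1.735 m/s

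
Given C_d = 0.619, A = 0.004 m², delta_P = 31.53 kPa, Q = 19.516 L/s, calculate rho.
Formula: Q = C_d A \sqrt{\frac{2 \Delta P}{\rho}}
Substituting knowns: 19.516 = 0.619·0.004·√(2·(31.53·1000)/rho)·1000
Solving for rho: rho = 2·(31.53·1000)/((19.516/1000)/(0.619·0.004))² = 1015 kg/m³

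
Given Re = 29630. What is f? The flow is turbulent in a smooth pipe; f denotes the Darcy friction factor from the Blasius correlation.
Formula: f = \frac{0.316}{Re^{0.25}}
f = 0.316/29630^0.25 = 0.02409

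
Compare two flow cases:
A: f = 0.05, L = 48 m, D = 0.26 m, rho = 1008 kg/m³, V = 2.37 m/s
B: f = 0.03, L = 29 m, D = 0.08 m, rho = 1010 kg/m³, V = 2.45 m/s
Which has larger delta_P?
delta_P(A) = 26.13 kPa, delta_P(B) = 32.96 kPa. Answer: B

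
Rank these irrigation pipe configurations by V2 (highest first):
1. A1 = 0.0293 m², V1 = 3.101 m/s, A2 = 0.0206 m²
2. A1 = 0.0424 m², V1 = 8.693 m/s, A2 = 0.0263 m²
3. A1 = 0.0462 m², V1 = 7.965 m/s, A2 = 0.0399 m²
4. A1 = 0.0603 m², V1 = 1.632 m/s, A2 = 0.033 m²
Case 1: V2 = 4.411 m/s
Case 2: V2 = 14.01 m/s
Case 3: V2 = 9.223 m/s
Case 4: V2 = 2.982 m/s
Ranking (highest first): 2, 3, 1, 4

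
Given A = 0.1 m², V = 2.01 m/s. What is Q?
Formula: Q = A V
Q = 0.1·2.01·1000 = 201 L/s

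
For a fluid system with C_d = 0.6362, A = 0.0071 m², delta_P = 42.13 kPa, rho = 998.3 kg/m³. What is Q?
Formula: Q = C_d A \sqrt{\frac{2 \Delta P}{\rho}}
Q = 0.6362·0.0071·√(2·(42.13·1000)/998.3)·1000 = 41.5 L/s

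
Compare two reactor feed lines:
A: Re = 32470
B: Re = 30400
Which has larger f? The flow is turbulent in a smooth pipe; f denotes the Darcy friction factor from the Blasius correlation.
f(A) = 0.02354, f(B) = 0.02393. Answer: B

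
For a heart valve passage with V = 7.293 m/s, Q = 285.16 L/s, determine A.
Formula: Q = A V
Substituting knowns: 285.16 = A·7.293·1000
Solving for A: A = (285.16/1000)/7.293 = 0.0391 m²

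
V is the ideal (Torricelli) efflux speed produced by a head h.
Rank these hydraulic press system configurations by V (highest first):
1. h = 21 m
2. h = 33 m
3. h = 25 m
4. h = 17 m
Case 1: V = 20.3 m/s
Case 2: V = 25.45 m/s
Case 3: V = 22.15 m/s
Case 4: V = 18.26 m/s
Ranking (highest first): 2, 3, 1, 4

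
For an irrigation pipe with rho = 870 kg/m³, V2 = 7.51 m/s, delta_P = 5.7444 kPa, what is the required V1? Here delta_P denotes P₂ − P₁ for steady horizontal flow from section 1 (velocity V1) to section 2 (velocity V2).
Formula: \Delta P = \frac{1}{2} \rho (V_1^2 - V_2^2)
Substituting knowns: 5.7444 = 0.5·870·(V1² − 7.51²)/1000
Solving for V1: V1 = √(7.51² + 2·(5.7444·1000)/870) = 8.343 m/s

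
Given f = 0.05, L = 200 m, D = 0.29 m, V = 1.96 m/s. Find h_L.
Formula: h_L = f \frac{L}{D} \frac{V^2}{2g}
h_L = 0.05·(200/0.29)·1.96²/(2·9.81) = 6.752 m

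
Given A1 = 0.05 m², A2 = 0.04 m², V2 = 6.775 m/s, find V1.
Formula: V_2 = \frac{A_1 V_1}{A_2}
Substituting knowns: 6.775 = 0.05·V1/0.04
Solving for V1: V1 = 6.775·0.04/0.05 = 5.42 m/s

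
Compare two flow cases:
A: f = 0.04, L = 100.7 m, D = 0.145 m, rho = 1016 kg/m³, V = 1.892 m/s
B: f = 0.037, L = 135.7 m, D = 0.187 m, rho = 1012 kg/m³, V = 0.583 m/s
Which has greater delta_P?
delta_P(A) = 50.52 kPa, delta_P(B) = 4.618 kPa. Answer: A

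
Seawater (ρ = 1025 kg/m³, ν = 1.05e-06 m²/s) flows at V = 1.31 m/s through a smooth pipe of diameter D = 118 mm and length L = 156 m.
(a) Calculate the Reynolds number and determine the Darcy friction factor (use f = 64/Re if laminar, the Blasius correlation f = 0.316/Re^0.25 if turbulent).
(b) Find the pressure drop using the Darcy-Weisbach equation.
(a) Re = V·D/ν = 1.31·0.118/1.05e-06 = 147220 → turbulent (Re > 4000); f = 0.316/Re^0.25 = 0.316/147220^0.25 = 0.016132 (Blasius is strictly valid for Re ≲ 1e5; used here as the smooth-pipe estimate the problem specifies)
(b) Darcy-Weisbach: ΔP = f·(L/D)·½ρV²/1000 = 0.016132·(156/0.118)·½·1025·1.31²/1000 = 18.76 kPa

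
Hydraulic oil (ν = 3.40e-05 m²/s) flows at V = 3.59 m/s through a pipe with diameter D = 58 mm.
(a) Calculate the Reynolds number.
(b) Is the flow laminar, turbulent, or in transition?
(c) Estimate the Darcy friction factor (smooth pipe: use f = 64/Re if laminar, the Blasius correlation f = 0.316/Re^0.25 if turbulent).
(a) Re = V·D/ν = 3.59·0.058/3.40e-05 = 6124.1
(b) Flow regime: turbulent (Re > 4000)
(c) Friction factor: f = 0.316/Re^0.25 = 0.316/6124.1^0.25 = 0.03572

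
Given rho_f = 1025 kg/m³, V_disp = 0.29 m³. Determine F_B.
Formula: F_B = \rho_f g V_{disp}
F_B = 1025·9.81·0.29 = 2916 N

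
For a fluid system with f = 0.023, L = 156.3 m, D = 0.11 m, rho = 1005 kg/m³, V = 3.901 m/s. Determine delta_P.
Formula: \Delta P = f \frac{L}{D} \frac{\rho V^2}{2}
delta_P = 0.023·(156.3/0.11)·0.5·1005·3.901²/1000 = 249.9 kPa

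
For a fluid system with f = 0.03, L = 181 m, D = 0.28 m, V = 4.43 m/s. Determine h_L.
Formula: h_L = f \frac{L}{D} \frac{V^2}{2g}
h_L = 0.03·(181/0.28)·4.43²/(2·9.81) = 19.4 m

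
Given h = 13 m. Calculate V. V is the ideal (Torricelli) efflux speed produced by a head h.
Formula: V = \sqrt{2 g h}
V = √(2·9.81·13) = 15.97 m/s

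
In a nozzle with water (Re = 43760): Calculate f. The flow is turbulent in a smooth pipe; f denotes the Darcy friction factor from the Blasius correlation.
Formula: f = \frac{0.316}{Re^{0.25}}
f = 0.316/43760^0.25 = 0.02185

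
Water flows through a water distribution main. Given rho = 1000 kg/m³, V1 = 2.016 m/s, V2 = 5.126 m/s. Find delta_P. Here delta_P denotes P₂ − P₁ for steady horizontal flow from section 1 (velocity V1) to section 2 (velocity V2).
Formula: \Delta P = \frac{1}{2} \rho (V_1^2 - V_2^2)
delta_P = 0.5·1000·(2.016² − 5.126²)/1000 = -11.11 kPa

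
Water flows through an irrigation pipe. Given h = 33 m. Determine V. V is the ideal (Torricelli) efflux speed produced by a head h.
Formula: V = \sqrt{2 g h}
V = √(2·9.81·33) = 25.45 m/s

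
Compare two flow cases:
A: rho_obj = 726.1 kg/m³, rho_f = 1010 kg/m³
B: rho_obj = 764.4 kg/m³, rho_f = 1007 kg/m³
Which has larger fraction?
fraction(A) = 0.7189, fraction(B) = 0.7591. Answer: B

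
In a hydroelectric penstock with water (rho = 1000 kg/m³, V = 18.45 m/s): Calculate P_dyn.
Formula: P_{dyn} = \frac{1}{2} \rho V^2
P_dyn = 0.5·1000·18.45²/1000 = 170.2 kPa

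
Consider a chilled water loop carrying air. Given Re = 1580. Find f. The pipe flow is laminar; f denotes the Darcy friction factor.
Formula: f = \frac{64}{Re}
f = 64/1580 = 0.04051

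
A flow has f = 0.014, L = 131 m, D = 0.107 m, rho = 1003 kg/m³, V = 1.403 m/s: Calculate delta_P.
Formula: \Delta P = f \frac{L}{D} \frac{\rho V^2}{2}
delta_P = 0.014·(131/0.107)·0.5·1003·1.403²/1000 = 16.92 kPa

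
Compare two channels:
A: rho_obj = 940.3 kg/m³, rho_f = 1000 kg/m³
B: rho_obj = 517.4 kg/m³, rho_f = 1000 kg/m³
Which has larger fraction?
fraction(A) = 0.9403, fraction(B) = 0.5174. Answer: A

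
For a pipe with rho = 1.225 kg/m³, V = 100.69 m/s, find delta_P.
Formula: V = \sqrt{\frac{2 \Delta P}{\rho}}
Substituting knowns: 100.69 = √(2·(delta_P·1000)/1.225)
Solving for delta_P: delta_P = 100.69²·1.225/2/1000 = 6.21 kPa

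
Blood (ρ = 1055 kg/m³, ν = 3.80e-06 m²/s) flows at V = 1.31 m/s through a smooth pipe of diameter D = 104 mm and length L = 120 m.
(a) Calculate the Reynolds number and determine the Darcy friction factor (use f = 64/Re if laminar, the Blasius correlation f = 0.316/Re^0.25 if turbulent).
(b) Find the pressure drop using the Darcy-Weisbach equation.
(a) Re = V·D/ν = 1.31·0.104/3.80e-06 = 35853 → turbulent (Re > 4000); f = 0.316/Re^0.25 = 0.316/35853^0.25 = 0.022964
(b) Darcy-Weisbach: ΔP = f·(L/D)·½ρV²/1000 = 0.022964·(120/0.104)·½·1055·1.31²/1000 = 23.99 kPa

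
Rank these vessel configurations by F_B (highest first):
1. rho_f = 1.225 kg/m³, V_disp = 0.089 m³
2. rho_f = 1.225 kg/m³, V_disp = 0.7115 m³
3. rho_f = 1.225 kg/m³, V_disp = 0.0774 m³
Case 1: F_B = 1.07 N
Case 2: F_B = 8.55 N
Case 3: F_B = 0.9301 N
Ranking (highest first): 2, 1, 3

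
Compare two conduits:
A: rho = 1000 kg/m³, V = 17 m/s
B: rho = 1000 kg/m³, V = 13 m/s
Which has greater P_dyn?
P_dyn(A) = 144.5 kPa, P_dyn(B) = 84.5 kPa. Answer: A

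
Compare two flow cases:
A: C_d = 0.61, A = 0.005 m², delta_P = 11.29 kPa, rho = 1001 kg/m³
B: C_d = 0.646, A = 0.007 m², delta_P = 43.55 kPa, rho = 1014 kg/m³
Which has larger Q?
Q(A) = 14.49 L/s, Q(B) = 41.91 L/s. Answer: B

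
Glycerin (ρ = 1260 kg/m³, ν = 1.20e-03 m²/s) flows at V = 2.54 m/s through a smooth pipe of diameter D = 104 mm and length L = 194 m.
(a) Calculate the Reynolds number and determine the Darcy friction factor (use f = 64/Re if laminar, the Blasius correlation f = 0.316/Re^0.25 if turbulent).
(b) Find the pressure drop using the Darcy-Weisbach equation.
(a) Re = V·D/ν = 2.54·0.104/1.20e-03 = 220.13 → laminar (Re < 2300); f = 64/Re = 64/220.13 = 0.29074
(b) Darcy-Weisbach: ΔP = f·(L/D)·½ρV²/1000 = 0.29074·(194/0.104)·½·1260·2.54²/1000 = 2204 kPa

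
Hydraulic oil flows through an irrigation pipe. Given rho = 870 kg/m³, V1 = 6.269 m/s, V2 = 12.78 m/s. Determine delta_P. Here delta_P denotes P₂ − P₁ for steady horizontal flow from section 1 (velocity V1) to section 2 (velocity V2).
Formula: \Delta P = \frac{1}{2} \rho (V_1^2 - V_2^2)
delta_P = 0.5·870·(6.269² − 12.78²)/1000 = -53.95 kPa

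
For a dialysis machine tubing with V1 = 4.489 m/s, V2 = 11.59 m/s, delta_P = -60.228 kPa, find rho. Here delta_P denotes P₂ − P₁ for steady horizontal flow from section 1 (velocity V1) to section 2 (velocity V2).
Formula: \Delta P = \frac{1}{2} \rho (V_1^2 - V_2^2)
Substituting knowns: -60.228 = 0.5·rho·(4.489² − 11.59²)/1000
Solving for rho: rho = 2·(-60.228·1000)/(4.489² − 11.59²) = 1055 kg/m³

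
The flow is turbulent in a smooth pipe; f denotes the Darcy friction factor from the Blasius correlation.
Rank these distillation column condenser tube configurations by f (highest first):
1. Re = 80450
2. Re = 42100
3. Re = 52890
Case 1: f = 0.01876
Case 2: f = 0.02206
Case 3: f = 0.02084
Ranking (highest first): 2, 3, 1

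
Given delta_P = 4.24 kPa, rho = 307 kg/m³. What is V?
Formula: V = \sqrt{\frac{2 \Delta P}{\rho}}
V = √(2·(4.24·1000)/307) = 5.256 m/s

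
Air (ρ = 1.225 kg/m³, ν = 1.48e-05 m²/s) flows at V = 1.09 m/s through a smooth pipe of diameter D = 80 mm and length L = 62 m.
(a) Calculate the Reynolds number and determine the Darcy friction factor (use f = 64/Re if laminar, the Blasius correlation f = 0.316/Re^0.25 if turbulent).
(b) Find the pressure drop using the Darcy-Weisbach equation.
(a) Re = V·D/ν = 1.09·0.08/1.48e-05 = 5891.9 → turbulent (Re > 4000); f = 0.316/Re^0.25 = 0.316/5891.9^0.25 = 0.036068
(b) Darcy-Weisbach: ΔP = f·(L/D)·½ρV²/1000 = 0.036068·(62/0.080)·½·1.225·1.09²/1000 = 0.02034 kPa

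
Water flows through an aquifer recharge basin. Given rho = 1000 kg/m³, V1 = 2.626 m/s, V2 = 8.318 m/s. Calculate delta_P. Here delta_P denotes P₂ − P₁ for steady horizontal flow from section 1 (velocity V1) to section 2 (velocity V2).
Formula: \Delta P = \frac{1}{2} \rho (V_1^2 - V_2^2)
delta_P = 0.5·1000·(2.626² − 8.318²)/1000 = -31.15 kPa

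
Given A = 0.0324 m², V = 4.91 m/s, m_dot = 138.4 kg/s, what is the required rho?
Formula: \dot{m} = \rho A V
Substituting knowns: 138.4 = rho·0.0324·4.91
Solving for rho: rho = 138.4/(0.0324·4.91) = 870 kg/m³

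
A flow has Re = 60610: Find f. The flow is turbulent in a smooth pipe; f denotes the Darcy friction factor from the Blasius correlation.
Formula: f = \frac{0.316}{Re^{0.25}}
f = 0.316/60610^0.25 = 0.02014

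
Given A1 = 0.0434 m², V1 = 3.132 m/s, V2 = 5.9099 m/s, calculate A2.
Formula: V_2 = \frac{A_1 V_1}{A_2}
Substituting knowns: 5.9099 = 0.0434·3.132/A2
Solving for A2: A2 = 0.0434·3.132/5.9099 = 0.023 m²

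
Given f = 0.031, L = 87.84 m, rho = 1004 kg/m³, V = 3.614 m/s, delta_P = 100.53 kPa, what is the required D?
Formula: \Delta P = f \frac{L}{D} \frac{\rho V^2}{2}
Substituting knowns: 100.53 = 0.031·(87.84/D)·0.5·1004·3.614²/1000
Solving for D: D = 0.031·87.84·0.5·1004·3.614²/(100.53·1000) = 0.1776 m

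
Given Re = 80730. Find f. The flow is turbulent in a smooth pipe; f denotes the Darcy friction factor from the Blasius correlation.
Formula: f = \frac{0.316}{Re^{0.25}}
f = 0.316/80730^0.25 = 0.01875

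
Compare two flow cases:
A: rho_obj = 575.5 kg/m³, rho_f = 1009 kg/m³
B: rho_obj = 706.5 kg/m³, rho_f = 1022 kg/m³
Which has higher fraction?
fraction(A) = 0.5704, fraction(B) = 0.6913. Answer: B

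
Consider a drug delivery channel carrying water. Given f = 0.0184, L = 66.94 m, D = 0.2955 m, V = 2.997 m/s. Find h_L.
Formula: h_L = f \frac{L}{D} \frac{V^2}{2g}
h_L = 0.0184·(66.94/0.2955)·2.997²/(2·9.81) = 1.908 m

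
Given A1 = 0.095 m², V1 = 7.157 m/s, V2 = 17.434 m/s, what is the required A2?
Formula: V_2 = \frac{A_1 V_1}{A_2}
Substituting knowns: 17.434 = 0.095·7.157/A2
Solving for A2: A2 = 0.095·7.157/17.434 = 0.039 m²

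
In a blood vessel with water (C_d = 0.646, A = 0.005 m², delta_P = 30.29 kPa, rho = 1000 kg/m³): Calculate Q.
Formula: Q = C_d A \sqrt{\frac{2 \Delta P}{\rho}}
Q = 0.646·0.005·√(2·(30.29·1000)/1000)·1000 = 25.14 L/s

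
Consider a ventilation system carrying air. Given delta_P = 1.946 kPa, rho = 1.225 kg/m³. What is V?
Formula: V = \sqrt{\frac{2 \Delta P}{\rho}}
V = √(2·(1.946·1000)/1.225) = 56.37 m/s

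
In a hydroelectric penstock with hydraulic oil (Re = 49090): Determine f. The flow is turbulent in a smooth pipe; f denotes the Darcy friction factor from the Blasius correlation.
Formula: f = \frac{0.316}{Re^{0.25}}
f = 0.316/49090^0.25 = 0.02123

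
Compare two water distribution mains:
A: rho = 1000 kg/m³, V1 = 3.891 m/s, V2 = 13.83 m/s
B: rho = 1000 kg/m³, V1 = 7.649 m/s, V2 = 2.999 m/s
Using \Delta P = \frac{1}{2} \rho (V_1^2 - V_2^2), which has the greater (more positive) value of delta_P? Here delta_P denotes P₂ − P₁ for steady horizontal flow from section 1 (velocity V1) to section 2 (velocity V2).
delta_P(A) = -88.06 kPa, delta_P(B) = 24.76 kPa. Answer: B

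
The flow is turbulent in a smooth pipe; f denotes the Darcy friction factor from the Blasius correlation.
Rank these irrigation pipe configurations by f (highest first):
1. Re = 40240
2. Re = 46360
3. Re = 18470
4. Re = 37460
Case 1: f = 0.02231
Case 2: f = 0.02154
Case 3: f = 0.02711
Case 4: f = 0.02271
Ranking (highest first): 3, 4, 1, 2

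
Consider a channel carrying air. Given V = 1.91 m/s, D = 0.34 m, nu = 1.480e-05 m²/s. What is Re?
Formula: Re = \frac{V D}{\nu}
Re = 1.91·0.34/1.480e-05 = 43878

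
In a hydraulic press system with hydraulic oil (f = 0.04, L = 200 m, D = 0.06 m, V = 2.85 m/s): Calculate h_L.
Formula: h_L = f \frac{L}{D} \frac{V^2}{2g}
h_L = 0.04·(200/0.06)·2.85²/(2·9.81) = 55.2 m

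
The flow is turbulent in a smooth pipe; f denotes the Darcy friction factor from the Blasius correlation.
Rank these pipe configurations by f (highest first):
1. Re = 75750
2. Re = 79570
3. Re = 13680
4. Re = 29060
Case 1: f = 0.01905
Case 2: f = 0.01881
Case 3: f = 0.02922
Case 4: f = 0.0242
Ranking (highest first): 3, 4, 1, 2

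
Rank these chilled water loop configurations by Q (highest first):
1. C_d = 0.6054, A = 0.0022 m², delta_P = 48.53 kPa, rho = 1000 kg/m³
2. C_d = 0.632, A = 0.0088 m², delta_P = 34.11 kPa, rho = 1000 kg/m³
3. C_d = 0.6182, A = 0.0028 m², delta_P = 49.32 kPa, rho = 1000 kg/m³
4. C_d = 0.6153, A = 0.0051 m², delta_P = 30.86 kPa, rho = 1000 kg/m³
Case 1: Q = 13.12 L/s
Case 2: Q = 45.94 L/s
Case 3: Q = 17.19 L/s
Case 4: Q = 24.65 L/s
Ranking (highest first): 2, 4, 3, 1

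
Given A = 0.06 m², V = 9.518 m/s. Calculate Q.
Formula: Q = A V
Q = 0.06·9.518·1000 = 571.1 L/s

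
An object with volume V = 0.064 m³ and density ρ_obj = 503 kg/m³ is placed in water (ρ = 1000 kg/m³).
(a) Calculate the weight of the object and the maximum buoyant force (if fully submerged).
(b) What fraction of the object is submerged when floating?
(a) W=rho_obj*g*V=503*9.81*0.064=315.8 N; F_B(max)=rho*g*V=1000*9.81*0.064=627.8 N
(b) Floating fraction=rho_obj/rho=503/1000=0.503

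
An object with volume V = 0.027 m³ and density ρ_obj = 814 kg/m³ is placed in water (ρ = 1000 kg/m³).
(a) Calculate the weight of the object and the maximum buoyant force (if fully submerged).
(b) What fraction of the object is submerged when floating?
(a) W=rho_obj*g*V=814*9.81*0.027=215.6 N; F_B(max)=rho*g*V=1000*9.81*0.027=264.9 N
(b) Floating fraction=rho_obj/rho=814/1000=0.814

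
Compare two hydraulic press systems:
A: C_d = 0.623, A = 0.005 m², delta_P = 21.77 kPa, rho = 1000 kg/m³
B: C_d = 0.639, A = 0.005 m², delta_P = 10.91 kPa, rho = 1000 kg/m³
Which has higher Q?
Q(A) = 20.55 L/s, Q(B) = 14.92 L/s. Answer: A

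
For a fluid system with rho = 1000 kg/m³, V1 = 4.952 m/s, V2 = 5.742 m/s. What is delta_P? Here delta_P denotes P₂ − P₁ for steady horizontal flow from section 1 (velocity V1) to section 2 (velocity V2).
Formula: \Delta P = \frac{1}{2} \rho (V_1^2 - V_2^2)
delta_P = 0.5·1000·(4.952² − 5.742²)/1000 = -4.224 kPa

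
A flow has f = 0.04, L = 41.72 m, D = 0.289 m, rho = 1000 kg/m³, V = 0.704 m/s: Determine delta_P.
Formula: \Delta P = f \frac{L}{D} \frac{\rho V^2}{2}
delta_P = 0.04·(41.72/0.289)·0.5·1000·0.704²/1000 = 1.431 kPa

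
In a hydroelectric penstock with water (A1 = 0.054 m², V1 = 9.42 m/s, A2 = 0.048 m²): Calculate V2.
Formula: V_2 = \frac{A_1 V_1}{A_2}
V2 = 0.054·9.42/0.048 = 10.6 m/s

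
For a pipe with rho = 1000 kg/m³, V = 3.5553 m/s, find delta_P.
Formula: V = \sqrt{\frac{2 \Delta P}{\rho}}
Substituting knowns: 3.5553 = √(2·(delta_P·1000)/1000)
Solving for delta_P: delta_P = 3.5553²·1000/2/1000 = 6.32 kPa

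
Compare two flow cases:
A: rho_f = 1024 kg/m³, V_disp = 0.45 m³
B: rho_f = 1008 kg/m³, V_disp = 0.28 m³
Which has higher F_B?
F_B(A) = 4520 N, F_B(B) = 2769 N. Answer: A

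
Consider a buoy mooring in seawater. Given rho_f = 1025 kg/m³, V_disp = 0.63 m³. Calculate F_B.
Formula: F_B = \rho_f g V_{disp}
F_B = 1025·9.81·0.63 = 6335 N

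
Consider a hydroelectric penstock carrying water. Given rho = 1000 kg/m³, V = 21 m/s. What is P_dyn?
Formula: P_{dyn} = \frac{1}{2} \rho V^2
P_dyn = 0.5·1000·21²/1000 = 220.5 kPa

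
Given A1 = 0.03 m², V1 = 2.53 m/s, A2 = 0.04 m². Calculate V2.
Formula: V_2 = \frac{A_1 V_1}{A_2}
V2 = 0.03·2.53/0.04 = 1.897 m/s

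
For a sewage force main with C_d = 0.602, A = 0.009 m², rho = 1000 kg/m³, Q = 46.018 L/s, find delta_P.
Formula: Q = C_d A \sqrt{\frac{2 \Delta P}{\rho}}
Substituting knowns: 46.018 = 0.602·0.009·√(2·(delta_P·1000)/1000)·1000
Solving for delta_P: delta_P = ((46.018/1000)/(0.602·0.009))²·1000/2/1000 = 36.07 kPa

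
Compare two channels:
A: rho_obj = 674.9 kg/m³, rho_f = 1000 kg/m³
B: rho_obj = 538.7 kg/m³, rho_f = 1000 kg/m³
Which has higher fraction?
fraction(A) = 0.6749, fraction(B) = 0.5387. Answer: A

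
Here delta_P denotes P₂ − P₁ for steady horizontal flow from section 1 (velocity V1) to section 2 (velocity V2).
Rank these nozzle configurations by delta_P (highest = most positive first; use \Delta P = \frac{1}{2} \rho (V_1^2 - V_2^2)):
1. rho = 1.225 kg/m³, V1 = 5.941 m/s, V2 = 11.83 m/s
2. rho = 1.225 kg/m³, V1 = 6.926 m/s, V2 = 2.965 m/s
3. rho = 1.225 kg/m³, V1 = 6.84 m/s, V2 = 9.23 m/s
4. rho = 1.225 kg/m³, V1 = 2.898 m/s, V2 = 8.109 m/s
Case 1: delta_P = -0.0641 kPa
Case 2: delta_P = 0.024 kPa
Case 3: delta_P = -0.02352 kPa
Case 4: delta_P = -0.03513 kPa
Ranking (highest first): 2, 3, 4, 1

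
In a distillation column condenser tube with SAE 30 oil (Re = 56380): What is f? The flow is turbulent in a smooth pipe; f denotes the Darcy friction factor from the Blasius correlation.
Formula: f = \frac{0.316}{Re^{0.25}}
f = 0.316/56380^0.25 = 0.02051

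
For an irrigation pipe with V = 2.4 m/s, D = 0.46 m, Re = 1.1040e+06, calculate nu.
Formula: Re = \frac{V D}{\nu}
Substituting knowns: 1.1040e+06 = 2.4·0.46/nu
Solving for nu: nu = 2.4·0.46/1.1040e+06 = 1.000e-06 m²/s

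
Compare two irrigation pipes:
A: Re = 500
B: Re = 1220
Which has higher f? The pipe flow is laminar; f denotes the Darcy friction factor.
f(A) = 0.128, f(B) = 0.05246. Answer: A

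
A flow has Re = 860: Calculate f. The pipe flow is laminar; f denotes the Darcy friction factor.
Formula: f = \frac{64}{Re}
f = 64/860 = 0.07442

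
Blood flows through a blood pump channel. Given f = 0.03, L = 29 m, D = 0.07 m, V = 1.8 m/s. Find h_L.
Formula: h_L = f \frac{L}{D} \frac{V^2}{2g}
h_L = 0.03·(29/0.07)·1.8²/(2·9.81) = 2.052 m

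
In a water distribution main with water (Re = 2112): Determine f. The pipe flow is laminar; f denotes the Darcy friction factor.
Formula: f = \frac{64}{Re}
f = 64/2112 = 0.0303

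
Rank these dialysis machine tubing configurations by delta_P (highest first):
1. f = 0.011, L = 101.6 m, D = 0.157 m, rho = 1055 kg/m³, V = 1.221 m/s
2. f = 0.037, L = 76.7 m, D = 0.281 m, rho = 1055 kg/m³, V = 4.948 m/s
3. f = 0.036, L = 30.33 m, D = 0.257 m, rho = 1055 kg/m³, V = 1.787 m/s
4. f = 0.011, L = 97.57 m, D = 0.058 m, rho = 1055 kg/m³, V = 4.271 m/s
Case 1: delta_P = 5.598 kPa
Case 2: delta_P = 130.4 kPa
Case 3: delta_P = 7.157 kPa
Case 4: delta_P = 178.1 kPa
Ranking (highest first): 4, 2, 3, 1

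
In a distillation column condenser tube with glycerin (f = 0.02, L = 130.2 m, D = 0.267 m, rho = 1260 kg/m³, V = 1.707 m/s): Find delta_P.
Formula: \Delta P = f \frac{L}{D} \frac{\rho V^2}{2}
delta_P = 0.02·(130.2/0.267)·0.5·1260·1.707²/1000 = 17.9 kPa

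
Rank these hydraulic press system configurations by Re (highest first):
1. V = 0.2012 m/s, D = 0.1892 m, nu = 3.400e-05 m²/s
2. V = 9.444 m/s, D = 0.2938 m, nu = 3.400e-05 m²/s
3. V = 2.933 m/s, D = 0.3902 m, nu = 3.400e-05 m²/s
Case 1: Re = 1120
Case 2: Re = 81607
Case 3: Re = 33660
Ranking (highest first): 2, 3, 1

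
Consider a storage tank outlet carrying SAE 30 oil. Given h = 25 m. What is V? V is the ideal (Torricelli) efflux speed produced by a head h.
Formula: V = \sqrt{2 g h}
V = √(2·9.81·25) = 22.15 m/s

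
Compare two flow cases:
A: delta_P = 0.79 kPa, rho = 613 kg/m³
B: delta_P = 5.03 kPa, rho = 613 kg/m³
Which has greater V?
V(A) = 1.605 m/s, V(B) = 4.051 m/s. Answer: B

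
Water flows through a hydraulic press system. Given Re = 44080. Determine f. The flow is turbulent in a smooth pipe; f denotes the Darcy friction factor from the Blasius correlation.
Formula: f = \frac{0.316}{Re^{0.25}}
f = 0.316/44080^0.25 = 0.02181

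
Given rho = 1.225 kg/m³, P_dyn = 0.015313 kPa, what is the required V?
Formula: P_{dyn} = \frac{1}{2} \rho V^2
Substituting knowns: 0.015313 = 0.5·1.225·V²/1000
Solving for V: V = √(2·(0.015313·1000)/1.225) = 5 m/s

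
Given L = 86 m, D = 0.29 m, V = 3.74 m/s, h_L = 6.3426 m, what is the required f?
Formula: h_L = f \frac{L}{D} \frac{V^2}{2g}
Substituting knowns: 6.3426 = f·(86/0.29)·3.74²/(2·9.81)
Solving for f: f = 6.3426·2·9.81/((86/0.29)·3.74²) = 0.03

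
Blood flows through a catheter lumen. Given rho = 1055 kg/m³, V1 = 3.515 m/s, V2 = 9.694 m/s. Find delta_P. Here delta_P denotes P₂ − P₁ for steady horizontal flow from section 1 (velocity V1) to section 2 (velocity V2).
Formula: \Delta P = \frac{1}{2} \rho (V_1^2 - V_2^2)
delta_P = 0.5·1055·(3.515² − 9.694²)/1000 = -43.05 kPa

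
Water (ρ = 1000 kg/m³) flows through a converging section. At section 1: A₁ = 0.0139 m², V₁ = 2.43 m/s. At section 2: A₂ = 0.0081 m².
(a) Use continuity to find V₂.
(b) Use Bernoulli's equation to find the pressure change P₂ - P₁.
(a) Continuity: A₁V₁=A₂V₂ -> V₂=A₁V₁/A₂=0.0139*2.43/0.0081=4.17 m/s
(b) Bernoulli: P₂-P₁=0.5*rho*(V₁^2-V₂^2)/1000=0.5*1000*(2.43^2-4.17^2)/1000=-5.742 kPa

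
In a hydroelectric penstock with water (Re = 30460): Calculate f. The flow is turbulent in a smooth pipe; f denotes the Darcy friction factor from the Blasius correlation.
Formula: f = \frac{0.316}{Re^{0.25}}
f = 0.316/30460^0.25 = 0.02392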